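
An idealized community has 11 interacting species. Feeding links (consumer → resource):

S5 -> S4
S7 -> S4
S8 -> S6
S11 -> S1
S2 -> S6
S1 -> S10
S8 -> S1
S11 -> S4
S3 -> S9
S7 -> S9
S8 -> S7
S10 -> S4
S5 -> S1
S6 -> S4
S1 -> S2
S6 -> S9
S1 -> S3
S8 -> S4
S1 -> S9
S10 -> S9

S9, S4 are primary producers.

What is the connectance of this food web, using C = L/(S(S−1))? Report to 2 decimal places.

The web has S = 11 species and L = 20 feeding links.
C = L / (S(S−1)) = 20 / 110 = 0.1818 ≈ 0.18.

C = 0.18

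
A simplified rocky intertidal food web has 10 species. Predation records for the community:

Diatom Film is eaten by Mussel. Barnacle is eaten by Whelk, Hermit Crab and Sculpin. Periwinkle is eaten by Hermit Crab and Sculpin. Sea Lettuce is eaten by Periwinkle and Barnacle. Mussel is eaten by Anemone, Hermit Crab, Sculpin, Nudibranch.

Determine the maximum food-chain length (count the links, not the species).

One longest chain: Diatom Film → Mussel → Nudibranch.
It has 3 species and 2 links.

2 links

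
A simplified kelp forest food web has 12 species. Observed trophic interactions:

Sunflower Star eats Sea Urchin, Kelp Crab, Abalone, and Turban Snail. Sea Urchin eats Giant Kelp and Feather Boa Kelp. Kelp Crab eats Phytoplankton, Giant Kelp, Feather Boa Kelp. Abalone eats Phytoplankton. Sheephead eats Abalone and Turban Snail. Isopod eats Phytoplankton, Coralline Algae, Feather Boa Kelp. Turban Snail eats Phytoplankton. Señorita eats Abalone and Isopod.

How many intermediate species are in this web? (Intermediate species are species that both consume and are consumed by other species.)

5

Intermediate species (has both prey and predators): Turban Snail, Sea Urchin, Kelp Crab, Abalone, Isopod.
Count: 5.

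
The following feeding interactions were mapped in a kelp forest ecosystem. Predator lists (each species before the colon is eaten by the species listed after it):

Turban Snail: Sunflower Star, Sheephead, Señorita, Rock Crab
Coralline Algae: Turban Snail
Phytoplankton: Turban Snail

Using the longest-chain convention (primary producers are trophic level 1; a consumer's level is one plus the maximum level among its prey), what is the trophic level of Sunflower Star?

Coralline Algae is a producer → level 1.
Turban Snail eats Coralline Algae (level 1); other prey at levels: Phytoplankton 1 → level 2.
Sunflower Star eats Turban Snail → level 3.

Trophic level 3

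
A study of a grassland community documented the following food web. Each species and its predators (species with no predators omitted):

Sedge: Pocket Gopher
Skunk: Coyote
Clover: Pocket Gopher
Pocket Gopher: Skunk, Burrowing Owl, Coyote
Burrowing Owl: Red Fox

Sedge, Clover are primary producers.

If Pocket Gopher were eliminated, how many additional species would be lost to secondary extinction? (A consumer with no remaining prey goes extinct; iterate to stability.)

4

Remove Pocket Gopher.
Round 1: Skunk (all prey gone), Burrowing Owl (all prey gone) → extinct.
Round 2: Coyote (all prey gone), Red Fox (all prey gone) → extinct.
No further losses. Total secondary extinctions: 4.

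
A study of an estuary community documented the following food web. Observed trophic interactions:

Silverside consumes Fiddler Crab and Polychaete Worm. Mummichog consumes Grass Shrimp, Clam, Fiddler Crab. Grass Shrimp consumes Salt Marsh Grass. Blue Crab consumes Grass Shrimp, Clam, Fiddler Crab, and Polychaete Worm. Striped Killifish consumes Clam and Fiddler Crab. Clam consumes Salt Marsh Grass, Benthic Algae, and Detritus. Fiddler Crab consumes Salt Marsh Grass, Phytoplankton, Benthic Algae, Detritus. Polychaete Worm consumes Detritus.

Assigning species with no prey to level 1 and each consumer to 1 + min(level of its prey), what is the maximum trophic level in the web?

Basal resources (level 1): Detritus, Salt Marsh Grass, Benthic Algae, Phytoplankton.
Following each consumer down to its lowest-level prey: Detritus → Clam → Striped Killifish (levels 1 through 3).
All prey of Striped Killifish (Clam 2, Fiddler Crab 2) are at level 2 or above, so Striped Killifish is at level 1 + 2 = 3.
Every consumer has at least one prey at level 2 or below, so none exceeds level 3.

3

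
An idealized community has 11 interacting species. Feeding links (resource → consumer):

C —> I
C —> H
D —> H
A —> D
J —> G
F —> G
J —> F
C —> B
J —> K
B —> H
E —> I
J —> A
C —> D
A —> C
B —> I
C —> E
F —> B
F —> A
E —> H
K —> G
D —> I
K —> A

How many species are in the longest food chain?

One longest chain: J → K → A → C → B → H.
It has 6 species and 5 links.

6 species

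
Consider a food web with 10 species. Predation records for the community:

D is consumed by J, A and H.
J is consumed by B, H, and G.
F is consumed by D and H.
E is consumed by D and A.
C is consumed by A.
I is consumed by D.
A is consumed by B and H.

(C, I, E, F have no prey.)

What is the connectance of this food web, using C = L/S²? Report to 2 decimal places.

C = 0.14

The web has S = 10 species and L = 14 feeding links.
C = L / S² = 14 / 100 = 0.1400 ≈ 0.14.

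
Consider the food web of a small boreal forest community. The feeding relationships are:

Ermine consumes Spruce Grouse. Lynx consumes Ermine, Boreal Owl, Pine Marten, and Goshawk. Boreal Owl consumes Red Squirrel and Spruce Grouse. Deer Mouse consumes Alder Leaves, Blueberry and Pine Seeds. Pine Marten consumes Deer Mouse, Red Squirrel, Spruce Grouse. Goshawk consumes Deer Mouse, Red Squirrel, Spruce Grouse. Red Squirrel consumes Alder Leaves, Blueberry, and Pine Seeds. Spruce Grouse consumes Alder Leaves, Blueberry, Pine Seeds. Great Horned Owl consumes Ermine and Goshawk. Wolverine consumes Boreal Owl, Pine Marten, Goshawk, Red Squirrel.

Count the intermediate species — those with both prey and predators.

7

Intermediate species (has both prey and predators): Deer Mouse, Red Squirrel, Spruce Grouse, Ermine, Boreal Owl, Pine Marten, Goshawk.
Count: 7.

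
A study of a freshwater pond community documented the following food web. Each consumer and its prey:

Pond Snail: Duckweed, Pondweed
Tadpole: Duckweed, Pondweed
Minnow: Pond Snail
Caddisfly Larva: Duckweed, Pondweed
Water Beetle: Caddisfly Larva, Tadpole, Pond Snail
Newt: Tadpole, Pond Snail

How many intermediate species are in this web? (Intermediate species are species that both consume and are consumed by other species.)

3

Intermediate species (has both prey and predators): Caddisfly Larva, Tadpole, Pond Snail.
Count: 3.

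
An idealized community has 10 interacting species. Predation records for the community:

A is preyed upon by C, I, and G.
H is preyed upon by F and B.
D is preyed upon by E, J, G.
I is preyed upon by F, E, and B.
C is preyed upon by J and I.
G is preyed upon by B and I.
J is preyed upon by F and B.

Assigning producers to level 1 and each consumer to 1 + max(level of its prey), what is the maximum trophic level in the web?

Producers (level 1): H, A, D.
A → C → J → F gives F level 4.
No species has a prey at level 4, so no species reaches level 5.

4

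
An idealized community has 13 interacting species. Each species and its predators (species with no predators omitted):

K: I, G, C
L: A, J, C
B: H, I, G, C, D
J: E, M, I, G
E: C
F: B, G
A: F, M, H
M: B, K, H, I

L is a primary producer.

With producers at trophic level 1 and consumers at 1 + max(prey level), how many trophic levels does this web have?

5

Producers (level 1): L.
L → A → F → B → H gives H level 5.
No species has a prey at level 5, so no species reaches level 6.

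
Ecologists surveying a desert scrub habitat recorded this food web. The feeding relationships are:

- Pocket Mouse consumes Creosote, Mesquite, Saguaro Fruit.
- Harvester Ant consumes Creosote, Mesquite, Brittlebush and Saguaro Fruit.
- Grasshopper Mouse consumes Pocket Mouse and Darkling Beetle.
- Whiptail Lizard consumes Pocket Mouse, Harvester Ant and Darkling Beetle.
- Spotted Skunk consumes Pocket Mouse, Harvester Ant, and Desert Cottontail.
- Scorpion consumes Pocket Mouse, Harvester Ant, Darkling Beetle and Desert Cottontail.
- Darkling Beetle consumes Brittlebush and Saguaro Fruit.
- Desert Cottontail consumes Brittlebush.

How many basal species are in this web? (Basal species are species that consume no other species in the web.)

4

Basal species (no prey listed): Creosote, Saguaro Fruit, Brittlebush, Mesquite.
Count: 4.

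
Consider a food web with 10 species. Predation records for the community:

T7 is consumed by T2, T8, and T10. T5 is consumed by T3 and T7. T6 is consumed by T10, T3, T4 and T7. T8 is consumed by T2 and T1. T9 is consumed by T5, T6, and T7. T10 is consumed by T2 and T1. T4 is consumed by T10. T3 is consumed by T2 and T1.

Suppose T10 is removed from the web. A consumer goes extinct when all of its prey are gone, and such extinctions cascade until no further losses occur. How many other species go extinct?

0

Remove T10.
Every predator of it retains at least one other prey: T2 still has T7, T3, T8; T1 still has T3, T8.
No consumer loses all prey, so no secondary extinctions occur.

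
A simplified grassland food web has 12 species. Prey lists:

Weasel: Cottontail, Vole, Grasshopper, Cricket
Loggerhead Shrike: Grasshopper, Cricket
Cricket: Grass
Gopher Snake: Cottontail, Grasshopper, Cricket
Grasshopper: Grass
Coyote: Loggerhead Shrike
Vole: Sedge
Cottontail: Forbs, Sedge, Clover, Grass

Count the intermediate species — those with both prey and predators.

Intermediate species (has both prey and predators): Cottontail, Vole, Grasshopper, Cricket, Loggerhead Shrike.
Count: 5.

5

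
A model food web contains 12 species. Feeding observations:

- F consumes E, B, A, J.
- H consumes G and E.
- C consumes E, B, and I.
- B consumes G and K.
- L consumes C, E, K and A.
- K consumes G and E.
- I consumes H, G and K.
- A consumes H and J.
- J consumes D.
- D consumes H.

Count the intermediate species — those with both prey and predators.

8

Intermediate species (has both prey and predators): H, K, I, D, B, J, C, A.
Count: 8.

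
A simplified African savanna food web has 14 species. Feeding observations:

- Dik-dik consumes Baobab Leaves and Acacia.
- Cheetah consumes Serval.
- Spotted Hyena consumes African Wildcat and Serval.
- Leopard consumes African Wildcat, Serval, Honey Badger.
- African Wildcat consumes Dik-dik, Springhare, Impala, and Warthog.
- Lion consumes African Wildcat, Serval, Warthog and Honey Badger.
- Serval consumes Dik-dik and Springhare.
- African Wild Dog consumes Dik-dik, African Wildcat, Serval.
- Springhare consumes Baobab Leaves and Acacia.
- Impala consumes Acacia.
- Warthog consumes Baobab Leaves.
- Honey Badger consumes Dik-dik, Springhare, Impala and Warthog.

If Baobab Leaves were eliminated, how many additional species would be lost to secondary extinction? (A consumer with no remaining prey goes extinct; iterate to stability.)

1

Remove Baobab Leaves.
Round 1: Warthog (all prey gone) → extinct.
No further losses. Total secondary extinctions: 1.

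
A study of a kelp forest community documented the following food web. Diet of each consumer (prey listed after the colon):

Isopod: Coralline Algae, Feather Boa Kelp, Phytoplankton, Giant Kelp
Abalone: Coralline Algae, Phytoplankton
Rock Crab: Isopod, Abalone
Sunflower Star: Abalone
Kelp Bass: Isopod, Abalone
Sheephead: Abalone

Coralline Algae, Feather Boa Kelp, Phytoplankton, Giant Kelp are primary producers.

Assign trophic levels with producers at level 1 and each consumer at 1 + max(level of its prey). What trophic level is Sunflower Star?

Coralline Algae is a producer → level 1.
Abalone eats Coralline Algae (level 1); other prey at levels: Phytoplankton 1 → level 2.
Sunflower Star eats Abalone → level 3.

Trophic level 3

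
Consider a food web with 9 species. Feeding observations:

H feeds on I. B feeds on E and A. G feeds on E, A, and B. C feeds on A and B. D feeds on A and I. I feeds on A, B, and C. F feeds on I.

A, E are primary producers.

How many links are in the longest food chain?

One longest chain: A → B → C → I → H.
It has 5 species and 4 links.

4 links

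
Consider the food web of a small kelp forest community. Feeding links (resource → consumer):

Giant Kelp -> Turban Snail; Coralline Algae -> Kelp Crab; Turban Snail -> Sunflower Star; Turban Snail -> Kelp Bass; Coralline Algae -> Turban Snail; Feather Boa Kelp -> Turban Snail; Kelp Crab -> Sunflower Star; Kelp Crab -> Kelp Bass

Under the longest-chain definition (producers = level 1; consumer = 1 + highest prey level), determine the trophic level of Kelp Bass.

Coralline Algae is a producer → level 1.
Kelp Crab eats Coralline Algae → level 2.
Kelp Bass eats Kelp Crab (level 2); other prey at levels: Turban Snail 2 → level 3.

Trophic level 3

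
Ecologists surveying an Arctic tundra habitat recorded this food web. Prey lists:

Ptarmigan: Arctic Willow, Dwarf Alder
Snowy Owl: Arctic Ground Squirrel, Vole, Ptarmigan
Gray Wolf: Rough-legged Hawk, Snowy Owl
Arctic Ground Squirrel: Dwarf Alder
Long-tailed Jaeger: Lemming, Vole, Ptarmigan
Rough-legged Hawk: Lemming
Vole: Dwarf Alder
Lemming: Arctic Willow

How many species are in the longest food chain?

4 species

One longest chain: Arctic Willow → Lemming → Rough-legged Hawk → Gray Wolf.
It has 4 species and 3 links.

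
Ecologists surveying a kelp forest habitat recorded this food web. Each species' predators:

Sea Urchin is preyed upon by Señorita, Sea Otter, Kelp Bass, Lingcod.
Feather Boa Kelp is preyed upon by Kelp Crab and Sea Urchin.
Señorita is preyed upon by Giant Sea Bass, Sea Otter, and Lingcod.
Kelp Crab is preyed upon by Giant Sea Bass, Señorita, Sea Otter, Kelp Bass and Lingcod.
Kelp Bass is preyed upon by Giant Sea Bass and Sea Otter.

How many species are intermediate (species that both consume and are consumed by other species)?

4

Intermediate species (has both prey and predators): Kelp Crab, Sea Urchin, Señorita, Kelp Bass.
Count: 4.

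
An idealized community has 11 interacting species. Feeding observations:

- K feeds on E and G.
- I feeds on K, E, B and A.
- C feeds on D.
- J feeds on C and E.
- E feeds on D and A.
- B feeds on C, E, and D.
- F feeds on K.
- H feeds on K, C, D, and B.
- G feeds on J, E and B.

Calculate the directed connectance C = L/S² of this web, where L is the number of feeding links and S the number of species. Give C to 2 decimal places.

The web has S = 11 species and L = 22 feeding links.
C = L / S² = 22 / 121 = 0.1818 ≈ 0.18.

C = 0.18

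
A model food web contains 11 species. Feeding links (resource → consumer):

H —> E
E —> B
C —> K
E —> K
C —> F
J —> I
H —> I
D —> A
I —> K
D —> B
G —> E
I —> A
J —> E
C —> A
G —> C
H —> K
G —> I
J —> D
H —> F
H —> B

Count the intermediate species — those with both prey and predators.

4

Intermediate species (has both prey and predators): I, D, C, E.
Count: 4.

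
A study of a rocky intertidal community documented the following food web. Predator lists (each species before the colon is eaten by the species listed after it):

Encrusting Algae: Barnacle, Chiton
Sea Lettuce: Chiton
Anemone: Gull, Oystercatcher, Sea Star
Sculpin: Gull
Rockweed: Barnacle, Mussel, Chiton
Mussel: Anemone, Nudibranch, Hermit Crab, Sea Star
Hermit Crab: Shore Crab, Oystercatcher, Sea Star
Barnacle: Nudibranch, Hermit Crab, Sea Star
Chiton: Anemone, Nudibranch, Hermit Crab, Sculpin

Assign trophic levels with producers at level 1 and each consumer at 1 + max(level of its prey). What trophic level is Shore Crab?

Encrusting Algae is a producer → level 1.
Barnacle eats Encrusting Algae (level 1); other prey at levels: Rockweed 1 → level 2.
Hermit Crab eats Barnacle (level 2); other prey at levels: Mussel 2, Chiton 2 → level 3.
Shore Crab eats Hermit Crab → level 4.

Trophic level 4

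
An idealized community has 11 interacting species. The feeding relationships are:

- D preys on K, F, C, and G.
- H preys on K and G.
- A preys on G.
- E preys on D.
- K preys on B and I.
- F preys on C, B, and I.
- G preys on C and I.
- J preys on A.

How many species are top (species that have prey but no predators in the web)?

Top species (has prey, but nothing eats it): H, E, J.
Count: 3.

3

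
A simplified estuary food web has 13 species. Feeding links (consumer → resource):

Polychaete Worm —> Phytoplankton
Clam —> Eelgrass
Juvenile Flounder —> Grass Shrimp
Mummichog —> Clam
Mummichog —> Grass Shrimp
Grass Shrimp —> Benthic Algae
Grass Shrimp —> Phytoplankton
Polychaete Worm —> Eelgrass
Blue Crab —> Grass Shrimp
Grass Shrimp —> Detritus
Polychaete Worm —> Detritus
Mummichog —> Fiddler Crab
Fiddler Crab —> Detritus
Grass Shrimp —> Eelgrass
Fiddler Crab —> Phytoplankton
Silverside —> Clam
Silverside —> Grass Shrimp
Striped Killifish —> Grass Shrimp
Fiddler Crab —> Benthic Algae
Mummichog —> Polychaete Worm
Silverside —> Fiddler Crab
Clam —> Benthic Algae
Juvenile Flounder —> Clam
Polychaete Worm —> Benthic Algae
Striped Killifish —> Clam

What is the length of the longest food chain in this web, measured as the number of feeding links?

2 links

One longest chain: Detritus → Fiddler Crab → Mummichog.
It has 3 species and 2 links.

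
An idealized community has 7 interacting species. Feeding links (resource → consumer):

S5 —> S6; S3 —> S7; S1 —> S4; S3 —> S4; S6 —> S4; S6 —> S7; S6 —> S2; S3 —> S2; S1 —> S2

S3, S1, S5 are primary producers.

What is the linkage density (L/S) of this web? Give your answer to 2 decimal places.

L/S = 1.29

There are L = 9 links among S = 7 species.
L/S = 9/7 = 1.2857 ≈ 1.29.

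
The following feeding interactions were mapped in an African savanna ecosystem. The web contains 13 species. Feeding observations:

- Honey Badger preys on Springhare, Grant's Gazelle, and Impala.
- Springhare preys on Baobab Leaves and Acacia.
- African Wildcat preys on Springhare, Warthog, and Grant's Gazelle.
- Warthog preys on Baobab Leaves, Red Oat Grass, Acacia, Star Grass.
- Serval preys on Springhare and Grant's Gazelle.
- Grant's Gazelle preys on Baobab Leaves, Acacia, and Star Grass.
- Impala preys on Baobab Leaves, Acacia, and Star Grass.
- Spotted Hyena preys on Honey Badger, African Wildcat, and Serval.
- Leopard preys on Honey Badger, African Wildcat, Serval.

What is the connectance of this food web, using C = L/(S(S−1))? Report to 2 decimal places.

The web has S = 13 species and L = 26 feeding links.
C = L / (S(S−1)) = 26 / 156 = 0.1667 ≈ 0.17.

C = 0.17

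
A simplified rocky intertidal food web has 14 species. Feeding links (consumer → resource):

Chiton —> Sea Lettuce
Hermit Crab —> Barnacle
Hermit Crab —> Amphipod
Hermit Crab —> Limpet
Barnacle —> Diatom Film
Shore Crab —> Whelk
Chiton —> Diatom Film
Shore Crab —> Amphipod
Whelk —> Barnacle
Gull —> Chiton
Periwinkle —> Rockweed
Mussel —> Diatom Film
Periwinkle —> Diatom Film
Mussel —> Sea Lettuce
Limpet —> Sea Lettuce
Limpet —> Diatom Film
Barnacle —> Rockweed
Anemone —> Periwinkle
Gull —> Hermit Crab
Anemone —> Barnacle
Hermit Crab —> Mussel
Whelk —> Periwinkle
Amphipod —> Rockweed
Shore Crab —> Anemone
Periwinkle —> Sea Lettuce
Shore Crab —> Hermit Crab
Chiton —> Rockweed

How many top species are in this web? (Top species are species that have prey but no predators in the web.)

Top species (has prey, but nothing eats it): Shore Crab, Gull.
Count: 2.

2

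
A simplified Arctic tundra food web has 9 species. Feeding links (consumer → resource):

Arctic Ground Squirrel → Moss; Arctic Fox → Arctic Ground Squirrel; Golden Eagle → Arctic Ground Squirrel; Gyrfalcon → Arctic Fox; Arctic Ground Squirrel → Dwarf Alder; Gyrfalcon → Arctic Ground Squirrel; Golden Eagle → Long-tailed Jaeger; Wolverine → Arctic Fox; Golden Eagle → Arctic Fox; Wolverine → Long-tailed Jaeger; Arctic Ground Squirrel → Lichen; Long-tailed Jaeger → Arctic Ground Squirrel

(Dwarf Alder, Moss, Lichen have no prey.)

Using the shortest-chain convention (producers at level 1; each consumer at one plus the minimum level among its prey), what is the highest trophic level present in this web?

Producers (level 1): Dwarf Alder, Moss, Lichen.
Following each consumer down to its lowest-level prey: Dwarf Alder → Arctic Ground Squirrel → Long-tailed Jaeger → Wolverine (levels 1 through 4).
All prey of Wolverine (Long-tailed Jaeger 3, Arctic Fox 3) are at level 3 or above, so Wolverine is at level 1 + 3 = 4.
Every consumer has at least one prey at level 3 or below, so none exceeds level 4.

4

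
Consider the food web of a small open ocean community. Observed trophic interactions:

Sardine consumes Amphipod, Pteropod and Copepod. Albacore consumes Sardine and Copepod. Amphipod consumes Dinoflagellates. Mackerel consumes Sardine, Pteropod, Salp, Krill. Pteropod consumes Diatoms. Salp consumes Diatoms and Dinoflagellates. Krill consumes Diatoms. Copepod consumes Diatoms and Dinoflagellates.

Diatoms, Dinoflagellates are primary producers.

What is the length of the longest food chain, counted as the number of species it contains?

One longest chain: Dinoflagellates → Amphipod → Sardine → Albacore.
It has 4 species and 3 links.

4 species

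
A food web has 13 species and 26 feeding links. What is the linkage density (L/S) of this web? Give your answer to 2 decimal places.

There are L = 26 links among S = 13 species.
L/S = 26/13 = 2.0000 ≈ 2.00.

L/S = 2.00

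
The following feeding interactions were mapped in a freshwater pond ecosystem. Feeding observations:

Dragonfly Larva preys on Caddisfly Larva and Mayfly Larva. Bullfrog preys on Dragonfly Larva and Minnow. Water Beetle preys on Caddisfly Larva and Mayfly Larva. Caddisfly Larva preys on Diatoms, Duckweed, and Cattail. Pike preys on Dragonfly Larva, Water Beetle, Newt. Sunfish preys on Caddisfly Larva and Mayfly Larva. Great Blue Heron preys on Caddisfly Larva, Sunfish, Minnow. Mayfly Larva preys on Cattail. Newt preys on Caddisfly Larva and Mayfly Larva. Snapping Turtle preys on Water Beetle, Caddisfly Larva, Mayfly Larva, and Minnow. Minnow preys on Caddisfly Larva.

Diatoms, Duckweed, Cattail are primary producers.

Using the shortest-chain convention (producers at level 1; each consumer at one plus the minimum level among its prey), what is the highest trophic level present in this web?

Producers (level 1): Diatoms, Duckweed, Cattail.
Following each consumer down to its lowest-level prey: Cattail → Mayfly Larva → Dragonfly Larva → Bullfrog (levels 1 through 4).
All prey of Bullfrog (Dragonfly Larva 3, Minnow 3) are at level 3 or above, so Bullfrog is at level 1 + 3 = 4.
Every consumer has at least one prey at level 3 or below, so none exceeds level 4.

4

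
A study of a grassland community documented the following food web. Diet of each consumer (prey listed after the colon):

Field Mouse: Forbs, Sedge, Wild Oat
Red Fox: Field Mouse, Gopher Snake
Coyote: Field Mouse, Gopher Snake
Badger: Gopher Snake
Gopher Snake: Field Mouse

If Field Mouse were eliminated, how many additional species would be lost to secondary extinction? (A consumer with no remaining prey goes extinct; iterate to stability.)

Remove Field Mouse.
Round 1: Gopher Snake (all prey gone) → extinct.
Round 2: Red Fox (all prey gone), Badger (all prey gone), Coyote (all prey gone) → extinct.
No further losses. Total secondary extinctions: 4.

4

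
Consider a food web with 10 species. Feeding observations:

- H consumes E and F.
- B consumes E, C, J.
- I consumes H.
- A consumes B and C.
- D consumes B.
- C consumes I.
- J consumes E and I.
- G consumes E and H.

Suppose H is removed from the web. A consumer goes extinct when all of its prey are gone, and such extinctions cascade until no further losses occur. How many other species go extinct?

Remove H.
Round 1: I (all prey gone) → extinct.
Round 2: C (all prey gone) → extinct.
No further losses. Total secondary extinctions: 2.

2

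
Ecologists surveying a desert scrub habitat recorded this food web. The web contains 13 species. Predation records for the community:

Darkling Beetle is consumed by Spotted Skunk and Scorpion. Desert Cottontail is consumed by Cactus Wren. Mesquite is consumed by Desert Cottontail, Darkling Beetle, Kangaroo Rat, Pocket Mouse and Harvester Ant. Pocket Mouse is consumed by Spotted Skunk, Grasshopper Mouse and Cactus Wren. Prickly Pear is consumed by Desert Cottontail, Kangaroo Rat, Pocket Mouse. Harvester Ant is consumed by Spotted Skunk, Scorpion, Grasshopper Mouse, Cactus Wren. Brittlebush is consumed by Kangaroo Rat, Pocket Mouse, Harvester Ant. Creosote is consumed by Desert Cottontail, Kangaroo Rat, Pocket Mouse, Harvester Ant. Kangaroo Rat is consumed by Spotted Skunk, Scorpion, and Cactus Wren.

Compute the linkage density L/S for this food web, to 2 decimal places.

L/S = 2.15

There are L = 28 links among S = 13 species.
L/S = 28/13 = 2.1538 ≈ 2.15.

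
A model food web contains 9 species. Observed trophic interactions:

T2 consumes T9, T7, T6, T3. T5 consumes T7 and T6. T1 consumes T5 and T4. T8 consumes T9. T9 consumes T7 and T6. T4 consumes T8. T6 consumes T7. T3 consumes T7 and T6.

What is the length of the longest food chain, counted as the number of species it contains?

6 species

One longest chain: T7 → T6 → T9 → T8 → T4 → T1.
It has 6 species and 5 links.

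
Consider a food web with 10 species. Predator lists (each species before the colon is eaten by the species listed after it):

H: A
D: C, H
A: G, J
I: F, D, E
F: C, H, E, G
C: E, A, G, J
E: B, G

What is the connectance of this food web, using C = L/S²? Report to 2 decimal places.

C = 0.18

The web has S = 10 species and L = 18 feeding links.
C = L / S² = 18 / 100 = 0.1800 ≈ 0.18.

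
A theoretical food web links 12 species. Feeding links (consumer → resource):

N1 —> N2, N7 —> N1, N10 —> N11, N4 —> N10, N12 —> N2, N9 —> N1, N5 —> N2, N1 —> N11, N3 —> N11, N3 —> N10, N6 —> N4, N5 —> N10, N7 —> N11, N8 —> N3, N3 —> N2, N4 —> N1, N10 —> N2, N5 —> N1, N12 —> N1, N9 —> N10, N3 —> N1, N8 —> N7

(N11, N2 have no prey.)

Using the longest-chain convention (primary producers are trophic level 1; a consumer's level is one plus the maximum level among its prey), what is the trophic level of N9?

Trophic level 3

N11 is a producer → level 1.
N1 eats N11 (level 1); other prey at levels: N2 1 → level 2.
N9 eats N1 (level 2); other prey at levels: N10 2 → level 3.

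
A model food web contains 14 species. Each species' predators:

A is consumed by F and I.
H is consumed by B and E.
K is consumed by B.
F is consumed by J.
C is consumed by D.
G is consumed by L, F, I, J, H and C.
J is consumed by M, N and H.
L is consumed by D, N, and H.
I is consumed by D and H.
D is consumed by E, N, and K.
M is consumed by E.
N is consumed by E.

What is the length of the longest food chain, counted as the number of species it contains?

5 species

One longest chain: G → C → D → K → B.
It has 5 species and 4 links.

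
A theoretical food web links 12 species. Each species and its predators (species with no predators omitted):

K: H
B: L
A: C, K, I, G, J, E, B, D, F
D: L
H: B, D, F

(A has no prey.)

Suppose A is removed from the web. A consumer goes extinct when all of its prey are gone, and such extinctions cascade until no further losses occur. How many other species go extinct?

11

Remove A.
Round 1: C (all prey gone), K (all prey gone), I (all prey gone), G (all prey gone), J (all prey gone), E (all prey gone) → extinct.
Round 2: H (all prey gone) → extinct.
Round 3: B (all prey gone), D (all prey gone), F (all prey gone) → extinct.
Round 4: L (all prey gone) → extinct.
No further losses. Total secondary extinctions: 11.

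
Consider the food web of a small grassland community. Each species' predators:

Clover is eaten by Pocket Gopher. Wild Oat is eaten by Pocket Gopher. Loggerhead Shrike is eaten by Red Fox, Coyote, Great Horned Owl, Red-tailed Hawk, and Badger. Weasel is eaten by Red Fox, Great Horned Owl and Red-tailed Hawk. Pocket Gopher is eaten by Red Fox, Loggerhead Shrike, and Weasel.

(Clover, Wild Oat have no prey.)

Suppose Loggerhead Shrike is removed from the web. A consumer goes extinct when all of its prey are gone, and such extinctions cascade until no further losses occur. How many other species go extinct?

2

Remove Loggerhead Shrike.
Round 1: Coyote (all prey gone), Badger (all prey gone) → extinct.
No further losses. Total secondary extinctions: 2.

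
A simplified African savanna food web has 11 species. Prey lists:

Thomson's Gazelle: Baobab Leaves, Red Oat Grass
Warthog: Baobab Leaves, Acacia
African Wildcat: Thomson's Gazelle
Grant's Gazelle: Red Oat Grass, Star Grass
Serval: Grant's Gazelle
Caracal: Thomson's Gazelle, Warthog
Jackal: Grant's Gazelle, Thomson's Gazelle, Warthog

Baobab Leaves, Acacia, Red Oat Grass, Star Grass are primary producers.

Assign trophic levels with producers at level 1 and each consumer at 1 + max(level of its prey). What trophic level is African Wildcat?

Baobab Leaves is a producer → level 1.
Thomson's Gazelle eats Baobab Leaves (level 1); other prey at levels: Red Oat Grass 1 → level 2.
African Wildcat eats Thomson's Gazelle → level 3.

Trophic level 3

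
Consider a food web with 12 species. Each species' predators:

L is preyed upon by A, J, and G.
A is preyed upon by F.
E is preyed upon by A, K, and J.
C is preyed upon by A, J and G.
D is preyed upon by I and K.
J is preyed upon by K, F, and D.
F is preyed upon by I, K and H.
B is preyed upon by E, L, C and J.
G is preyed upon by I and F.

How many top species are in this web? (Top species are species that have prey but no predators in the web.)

3

Top species (has prey, but nothing eats it): H, I, K.
Count: 3.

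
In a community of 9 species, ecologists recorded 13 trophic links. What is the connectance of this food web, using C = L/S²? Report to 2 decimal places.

The web has S = 9 species and L = 13 feeding links.
C = L / S² = 13 / 81 = 0.1605 ≈ 0.16.

C = 0.16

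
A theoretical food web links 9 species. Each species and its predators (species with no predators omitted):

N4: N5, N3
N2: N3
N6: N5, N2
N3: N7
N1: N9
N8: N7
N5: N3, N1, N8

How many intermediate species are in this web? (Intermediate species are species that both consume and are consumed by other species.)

Intermediate species (has both prey and predators): N5, N2, N3, N1, N8.
Count: 5.

5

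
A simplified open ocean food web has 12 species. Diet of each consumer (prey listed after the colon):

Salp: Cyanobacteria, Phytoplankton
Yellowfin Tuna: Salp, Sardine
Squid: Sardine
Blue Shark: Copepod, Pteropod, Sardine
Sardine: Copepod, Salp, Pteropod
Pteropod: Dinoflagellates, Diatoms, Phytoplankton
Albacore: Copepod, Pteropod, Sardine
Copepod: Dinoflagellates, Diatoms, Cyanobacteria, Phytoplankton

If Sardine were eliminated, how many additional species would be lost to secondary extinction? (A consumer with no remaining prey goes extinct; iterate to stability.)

Remove Sardine.
Round 1: Squid (all prey gone) → extinct.
No further losses. Total secondary extinctions: 1.

1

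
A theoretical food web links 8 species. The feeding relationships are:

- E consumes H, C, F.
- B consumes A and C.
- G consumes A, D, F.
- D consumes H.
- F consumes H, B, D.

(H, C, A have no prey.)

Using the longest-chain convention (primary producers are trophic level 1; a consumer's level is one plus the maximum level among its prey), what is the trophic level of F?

Trophic level 3

H is a producer → level 1.
D eats H → level 2.
F eats D (level 2); other prey at levels: H 1, B 2 → level 3.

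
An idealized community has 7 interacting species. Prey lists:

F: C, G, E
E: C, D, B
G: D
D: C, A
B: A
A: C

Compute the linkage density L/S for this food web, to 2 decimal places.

L/S = 1.57

There are L = 11 links among S = 7 species.
L/S = 11/7 = 1.5714 ≈ 1.57.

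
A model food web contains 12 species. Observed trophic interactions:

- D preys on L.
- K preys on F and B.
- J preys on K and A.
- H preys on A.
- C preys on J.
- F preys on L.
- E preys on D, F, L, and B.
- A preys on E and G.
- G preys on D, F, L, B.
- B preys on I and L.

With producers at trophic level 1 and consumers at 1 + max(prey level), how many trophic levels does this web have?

6

Producers (level 1): I, L.
L → F → G → A → J → C gives C level 6.
No species has a prey at level 6, so no species reaches level 7.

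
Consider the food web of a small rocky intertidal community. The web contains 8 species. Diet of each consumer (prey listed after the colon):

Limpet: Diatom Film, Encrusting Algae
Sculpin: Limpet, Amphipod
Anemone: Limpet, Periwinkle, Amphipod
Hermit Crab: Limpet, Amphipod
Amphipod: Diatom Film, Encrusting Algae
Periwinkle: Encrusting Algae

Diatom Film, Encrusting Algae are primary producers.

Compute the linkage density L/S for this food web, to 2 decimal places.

There are L = 12 links among S = 8 species.
L/S = 12/8 = 1.5000 ≈ 1.50.

L/S = 1.50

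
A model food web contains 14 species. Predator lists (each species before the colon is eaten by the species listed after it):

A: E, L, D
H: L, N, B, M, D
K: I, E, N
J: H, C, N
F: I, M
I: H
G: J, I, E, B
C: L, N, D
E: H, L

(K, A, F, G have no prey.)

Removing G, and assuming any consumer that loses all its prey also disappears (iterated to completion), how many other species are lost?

Remove G.
Round 1: J (all prey gone) → extinct.
Round 2: C (all prey gone) → extinct.
No further losses. Total secondary extinctions: 2.

2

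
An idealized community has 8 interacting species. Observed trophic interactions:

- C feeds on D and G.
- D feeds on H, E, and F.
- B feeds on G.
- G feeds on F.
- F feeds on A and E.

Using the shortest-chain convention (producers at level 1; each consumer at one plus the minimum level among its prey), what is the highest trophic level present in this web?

4

Producers (level 1): E, A, H.
Following each consumer down to its lowest-level prey: E → F → G → B (levels 1 through 4).
All prey of B (G 3) are at level 3 or above, so B is at level 1 + 3 = 4.
Every consumer has at least one prey at level 3 or below, so none exceeds level 4.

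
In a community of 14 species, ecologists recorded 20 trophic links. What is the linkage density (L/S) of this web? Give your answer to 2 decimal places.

There are L = 20 links among S = 14 species.
L/S = 20/14 = 1.4286 ≈ 1.43.

L/S = 1.43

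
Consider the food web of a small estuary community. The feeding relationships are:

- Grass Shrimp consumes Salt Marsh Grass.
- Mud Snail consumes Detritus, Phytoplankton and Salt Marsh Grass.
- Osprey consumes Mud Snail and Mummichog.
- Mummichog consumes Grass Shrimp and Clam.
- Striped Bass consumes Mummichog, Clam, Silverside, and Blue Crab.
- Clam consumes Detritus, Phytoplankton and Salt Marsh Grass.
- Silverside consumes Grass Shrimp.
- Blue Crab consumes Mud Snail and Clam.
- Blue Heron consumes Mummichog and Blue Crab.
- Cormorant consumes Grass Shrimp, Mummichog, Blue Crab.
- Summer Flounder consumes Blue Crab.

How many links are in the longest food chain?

3 links

One longest chain: Salt Marsh Grass → Grass Shrimp → Mummichog → Osprey.
It has 4 species and 3 links.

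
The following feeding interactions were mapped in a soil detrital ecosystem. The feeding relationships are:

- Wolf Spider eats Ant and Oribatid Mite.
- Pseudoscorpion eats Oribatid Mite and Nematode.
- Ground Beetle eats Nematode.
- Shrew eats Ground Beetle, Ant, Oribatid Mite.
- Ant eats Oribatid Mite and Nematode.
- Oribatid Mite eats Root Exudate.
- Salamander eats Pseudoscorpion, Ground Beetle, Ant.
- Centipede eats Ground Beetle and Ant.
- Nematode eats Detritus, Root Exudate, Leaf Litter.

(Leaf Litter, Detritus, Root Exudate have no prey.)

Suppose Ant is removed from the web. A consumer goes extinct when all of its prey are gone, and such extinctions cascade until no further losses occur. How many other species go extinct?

0

Remove Ant.
Every predator of it retains at least one other prey: Centipede still has Ground Beetle; Shrew still has Oribatid Mite, Ground Beetle; Wolf Spider still has Oribatid Mite; Salamander still has Pseudoscorpion, Ground Beetle.
No consumer loses all prey, so no secondary extinctions occur.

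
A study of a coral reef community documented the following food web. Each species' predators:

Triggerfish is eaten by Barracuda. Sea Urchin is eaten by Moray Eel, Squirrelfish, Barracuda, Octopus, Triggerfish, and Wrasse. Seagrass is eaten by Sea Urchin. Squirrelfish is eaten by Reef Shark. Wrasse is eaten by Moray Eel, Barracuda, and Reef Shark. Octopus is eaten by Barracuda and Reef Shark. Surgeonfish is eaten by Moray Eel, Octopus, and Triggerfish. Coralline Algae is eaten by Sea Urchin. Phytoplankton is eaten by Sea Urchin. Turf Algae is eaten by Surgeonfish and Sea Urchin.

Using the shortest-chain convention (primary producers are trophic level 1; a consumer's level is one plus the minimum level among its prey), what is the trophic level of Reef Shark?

Trophic level 4

Turf Algae is a producer → level 1.
Sea Urchin eats Turf Algae → level 2.
Wrasse eats Sea Urchin → level 3.
Reef Shark eats Wrasse → level 4.
No prey of Reef Shark is below level 3, so 4 is the minimum.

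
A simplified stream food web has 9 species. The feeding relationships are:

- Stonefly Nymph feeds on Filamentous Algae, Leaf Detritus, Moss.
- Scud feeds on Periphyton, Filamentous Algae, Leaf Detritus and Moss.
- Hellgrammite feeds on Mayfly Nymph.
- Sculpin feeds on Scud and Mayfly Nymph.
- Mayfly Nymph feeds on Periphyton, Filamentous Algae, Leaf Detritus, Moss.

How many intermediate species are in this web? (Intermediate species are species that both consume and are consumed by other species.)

Intermediate species (has both prey and predators): Scud, Mayfly Nymph.
Count: 2.

2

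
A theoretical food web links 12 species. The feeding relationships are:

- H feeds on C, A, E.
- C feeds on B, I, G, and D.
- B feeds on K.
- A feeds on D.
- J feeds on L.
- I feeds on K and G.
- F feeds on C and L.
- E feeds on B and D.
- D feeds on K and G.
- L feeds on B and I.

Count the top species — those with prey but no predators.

3

Top species (has prey, but nothing eats it): J, F, H.
Count: 3.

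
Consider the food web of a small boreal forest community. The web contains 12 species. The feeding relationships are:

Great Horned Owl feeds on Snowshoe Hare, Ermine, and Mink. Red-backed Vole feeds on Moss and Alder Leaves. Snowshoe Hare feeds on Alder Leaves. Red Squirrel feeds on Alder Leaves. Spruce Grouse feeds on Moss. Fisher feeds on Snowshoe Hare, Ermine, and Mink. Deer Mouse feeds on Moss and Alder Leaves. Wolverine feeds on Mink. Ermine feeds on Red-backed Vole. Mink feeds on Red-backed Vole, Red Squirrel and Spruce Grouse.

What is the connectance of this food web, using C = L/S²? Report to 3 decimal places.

C = 0.125

The web has S = 12 species and L = 18 feeding links.
C = L / S² = 18 / 144 = 0.1250 ≈ 0.125.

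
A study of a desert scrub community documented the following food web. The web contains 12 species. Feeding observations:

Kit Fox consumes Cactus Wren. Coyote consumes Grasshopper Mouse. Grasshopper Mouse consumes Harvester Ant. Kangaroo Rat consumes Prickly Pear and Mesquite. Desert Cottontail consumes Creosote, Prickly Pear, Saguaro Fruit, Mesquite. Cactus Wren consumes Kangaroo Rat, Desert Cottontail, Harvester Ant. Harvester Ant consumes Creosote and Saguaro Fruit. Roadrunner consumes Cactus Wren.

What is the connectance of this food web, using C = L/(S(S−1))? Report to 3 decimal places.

C = 0.114

The web has S = 12 species and L = 15 feeding links.
C = L / (S(S−1)) = 15 / 132 = 0.1136 ≈ 0.114.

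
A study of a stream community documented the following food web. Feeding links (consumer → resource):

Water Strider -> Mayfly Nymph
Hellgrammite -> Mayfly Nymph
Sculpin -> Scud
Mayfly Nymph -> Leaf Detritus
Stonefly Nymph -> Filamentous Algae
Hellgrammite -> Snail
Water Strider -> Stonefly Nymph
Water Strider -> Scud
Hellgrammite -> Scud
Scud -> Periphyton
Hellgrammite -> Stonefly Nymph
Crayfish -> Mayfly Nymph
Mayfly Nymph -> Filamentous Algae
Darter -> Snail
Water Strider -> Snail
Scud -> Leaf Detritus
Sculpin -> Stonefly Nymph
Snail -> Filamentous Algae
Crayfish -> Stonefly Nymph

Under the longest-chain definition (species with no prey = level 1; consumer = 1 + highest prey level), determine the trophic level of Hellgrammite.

Filamentous Algae has no prey (basal) → level 1.
Snail eats Filamentous Algae → level 2.
Hellgrammite eats Snail (level 2); other prey at levels: Stonefly Nymph 2, Mayfly Nymph 2, Scud 2 → level 3.

Trophic level 3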